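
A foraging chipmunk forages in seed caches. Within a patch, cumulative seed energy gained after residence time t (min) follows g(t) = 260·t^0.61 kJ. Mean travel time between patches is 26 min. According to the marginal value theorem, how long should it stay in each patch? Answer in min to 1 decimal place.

40.7 min

By the marginal value theorem, leave when the instantaneous gain rate g'(t) equals the habitat-wide average g(t)/(T + t).
g'(t) = 0.61·260·t^-0.39. Setting 0.61·260·t^-0.39 = 260·t^0.61/(26+t) gives 0.61(26+t) = t, so 0.39·t = 0.61×26.
t* = 0.61×26/0.39 = 40.67 min.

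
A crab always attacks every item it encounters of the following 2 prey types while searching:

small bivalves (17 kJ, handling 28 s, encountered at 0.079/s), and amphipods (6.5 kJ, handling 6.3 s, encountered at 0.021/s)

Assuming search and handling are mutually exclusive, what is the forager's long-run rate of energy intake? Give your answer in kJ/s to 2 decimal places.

0.44 kJ/s

R = Σλ_iE_i / (1 + Σλ_ih_i)
Numerator: 0.079×17 + 0.021×6.5 = 1.48
Denominator: 1 + 0.079×28 + 0.021×6.3 = 3.344
R = 1.48/3.344 = 0.4424 kJ/s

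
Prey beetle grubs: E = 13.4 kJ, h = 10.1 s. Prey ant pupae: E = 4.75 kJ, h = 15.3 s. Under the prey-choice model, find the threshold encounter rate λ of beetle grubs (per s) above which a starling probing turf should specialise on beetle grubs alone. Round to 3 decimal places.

The zero-one rule: include ant pupae iff E₂/h₂ > λE₁/(1+λh₁). Equality gives the switch point.
λE₁h₂ = E₂ + λE₂h₁ ⇒ λ = E₂/(E₁h₂ − E₂h₁) = 4.75/(205 − 47.98) = 0.03025 per s.

0.030 per s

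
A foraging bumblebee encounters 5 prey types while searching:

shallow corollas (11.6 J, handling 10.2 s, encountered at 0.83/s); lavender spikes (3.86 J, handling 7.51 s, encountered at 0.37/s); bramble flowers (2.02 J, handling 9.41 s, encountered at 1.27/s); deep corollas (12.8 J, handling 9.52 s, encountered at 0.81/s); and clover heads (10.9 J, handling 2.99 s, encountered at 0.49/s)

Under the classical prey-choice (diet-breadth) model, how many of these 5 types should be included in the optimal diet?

1

Profitabilities (E/h, J/s): clover heads 3.65, deep corollas 1.34, shallow corollas 1.14, lavender spikes 0.514, bramble flowers 0.215. Add prey in this order while the next type's profitability exceeds the intake rate on those already taken.
Rate on top 1: 2.167. deep corollas: 1.34 < 2.167 → exclude; stop.
Optimal diet: clover heads — 1 of 5 types.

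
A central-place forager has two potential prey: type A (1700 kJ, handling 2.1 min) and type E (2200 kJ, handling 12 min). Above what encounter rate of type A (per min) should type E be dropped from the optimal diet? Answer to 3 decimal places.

0.139 per min

The zero-one rule: include type E iff E₂/h₂ > λE₁/(1+λh₁). Equality gives the switch point.
λE₁h₂ = E₂ + λE₂h₁ ⇒ λ = E₂/(E₁h₂ − E₂h₁) = 2200/(2.04e+04 − 4620) = 0.1394 per min.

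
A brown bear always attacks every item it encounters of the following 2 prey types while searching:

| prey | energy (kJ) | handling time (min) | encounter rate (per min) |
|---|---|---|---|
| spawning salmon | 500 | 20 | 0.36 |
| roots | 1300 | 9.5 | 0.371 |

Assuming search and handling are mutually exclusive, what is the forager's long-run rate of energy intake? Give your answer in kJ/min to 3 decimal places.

56.489 kJ/min

R = Σλ_iE_i / (1 + Σλ_ih_i)
Numerator: 0.36×500 + 0.371×1300 = 662.3
Denominator: 1 + 0.36×20 + 0.371×9.5 = 11.72
R = 662.3/11.72 = 56.49 kJ/min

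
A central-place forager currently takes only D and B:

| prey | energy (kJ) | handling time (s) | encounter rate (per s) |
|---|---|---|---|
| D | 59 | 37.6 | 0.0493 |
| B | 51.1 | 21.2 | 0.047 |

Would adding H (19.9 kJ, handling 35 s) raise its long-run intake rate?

Intake rate on the current diet: R = (0.0493×59 + 0.047×51.1) / (1 + 0.0493×37.6 + 0.047×21.2) = 5.31/3.85 = 1.379 kJ/s.
Profitability of H: 19.9/35 = 0.5686 kJ/s.
Since 0.5686 < R, time spent handling H is better spent searching.

No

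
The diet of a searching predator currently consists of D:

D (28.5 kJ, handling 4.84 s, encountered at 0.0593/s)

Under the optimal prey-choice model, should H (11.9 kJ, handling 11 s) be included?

No

Current rate: (0.0593×28.5)/(1 + 0.0593×4.84) = 1.313 kJ/s.
Profitability of H: 11.9/11 = 1.082 kJ/s.
1.082 < 1.313, so adding H would lower the average — exclude it.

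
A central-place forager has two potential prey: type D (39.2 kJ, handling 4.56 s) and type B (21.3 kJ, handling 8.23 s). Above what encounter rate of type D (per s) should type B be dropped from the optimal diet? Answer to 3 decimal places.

The zero-one rule: include type B iff E₂/h₂ > λE₁/(1+λh₁). Equality gives the switch point.
λE₁h₂ = E₂ + λE₂h₁ ⇒ λ = E₂/(E₁h₂ − E₂h₁) = 21.3/(322.6 − 97.13) = 0.09446 per s.

0.094 per s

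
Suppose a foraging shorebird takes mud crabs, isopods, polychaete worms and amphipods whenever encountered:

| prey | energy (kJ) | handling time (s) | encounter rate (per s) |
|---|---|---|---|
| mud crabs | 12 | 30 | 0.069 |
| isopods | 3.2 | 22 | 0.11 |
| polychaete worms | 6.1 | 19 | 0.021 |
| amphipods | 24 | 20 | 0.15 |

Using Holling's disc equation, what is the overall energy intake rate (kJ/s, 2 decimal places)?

0.55 kJ/s

R = (0.069×12 + 0.11×3.2 + 0.021×6.1 + 0.15×24) / (1 + 0.069×30 + 0.11×22 + 0.021×19 + 0.15×20) = 4.908/8.889 = 0.5522 kJ/s.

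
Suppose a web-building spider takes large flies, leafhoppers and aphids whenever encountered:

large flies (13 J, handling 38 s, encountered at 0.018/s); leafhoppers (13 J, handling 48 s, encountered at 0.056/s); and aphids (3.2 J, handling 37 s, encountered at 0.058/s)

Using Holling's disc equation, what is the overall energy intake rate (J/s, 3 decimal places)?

R = Σλ_iE_i / (1 + Σλ_ih_i)
Numerator: 0.018×13 + 0.056×13 + 0.058×3.2 = 1.148
Denominator: 1 + 0.018×38 + 0.056×48 + 0.058×37 = 6.518
R = 1.148/6.518 = 0.1761 J/s

0.176 J/s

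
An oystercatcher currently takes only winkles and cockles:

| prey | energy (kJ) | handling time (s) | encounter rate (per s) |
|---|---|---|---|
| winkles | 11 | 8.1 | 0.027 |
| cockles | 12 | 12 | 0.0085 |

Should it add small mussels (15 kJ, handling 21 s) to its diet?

Current rate: (0.027×11 + 0.0085×12)/(1 + 0.027×8.1 + 0.0085×12) = 0.3021 kJ/s.
Profitability of small mussels: 15/21 = 0.7143 kJ/s.
Since 0.7143 > R, including small mussels increases the long-run rate.

Yes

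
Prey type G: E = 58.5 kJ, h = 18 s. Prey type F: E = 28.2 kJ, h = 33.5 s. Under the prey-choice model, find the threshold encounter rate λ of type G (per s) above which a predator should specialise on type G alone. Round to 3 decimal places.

0.019 per s

At the threshold, the rate on type G alone equals the profitability of type F: λ·58.5/(1 + λ·18) = 28.2/33.5 = 0.8418.
Rearranging, λ(58.5 − 0.8418×18) = 0.8418, so λ = 0.8418/43.35 = 0.01942 per s.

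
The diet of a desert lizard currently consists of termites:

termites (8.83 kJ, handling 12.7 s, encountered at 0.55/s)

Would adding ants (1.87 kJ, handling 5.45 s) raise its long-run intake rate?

No

Current rate: (0.55×8.83)/(1 + 0.55×12.7) = 0.6082 kJ/s.
ants: E/h = 1.87/5.45 = 0.3431 kJ/s.
0.3431 < 0.6082, so adding ants would lower the average — exclude it.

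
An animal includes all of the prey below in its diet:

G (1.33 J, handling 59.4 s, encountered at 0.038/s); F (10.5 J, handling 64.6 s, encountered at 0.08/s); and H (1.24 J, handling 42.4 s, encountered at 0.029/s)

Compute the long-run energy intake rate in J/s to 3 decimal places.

0.096 J/s

R = (0.038×1.33 + 0.08×10.5 + 0.029×1.24) / (1 + 0.038×59.4 + 0.08×64.6 + 0.029×42.4) = 0.9265/9.655 = 0.09596 J/s.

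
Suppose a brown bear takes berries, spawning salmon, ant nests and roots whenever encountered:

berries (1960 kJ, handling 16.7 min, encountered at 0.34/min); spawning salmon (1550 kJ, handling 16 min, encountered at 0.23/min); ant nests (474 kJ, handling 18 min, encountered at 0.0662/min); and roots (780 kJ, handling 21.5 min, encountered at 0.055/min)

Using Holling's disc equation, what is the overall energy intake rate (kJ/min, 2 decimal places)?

R = (0.34×1960 + 0.23×1550 + 0.0662×474 + 0.055×780) / (1 + 0.34×16.7 + 0.23×16 + 0.0662×18 + 0.055×21.5) = 1097/12.73 = 86.17 kJ/min.

86.17 kJ/min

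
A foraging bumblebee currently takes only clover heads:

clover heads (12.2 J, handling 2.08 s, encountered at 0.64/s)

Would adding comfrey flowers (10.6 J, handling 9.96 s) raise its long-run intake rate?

No

On clover heads alone, R = ΣλE/(1+Σλh) = 7.808/2.331 = 3.349 J/s.
comfrey flowers: E/h = 10.6/9.96 = 1.064 J/s.
Since 1.064 < R, time spent handling comfrey flowers is better spent searching.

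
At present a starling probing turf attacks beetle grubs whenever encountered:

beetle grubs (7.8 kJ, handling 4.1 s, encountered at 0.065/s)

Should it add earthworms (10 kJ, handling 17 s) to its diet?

Intake rate on the current diet: R = (0.065×7.8) / (1 + 0.065×4.1) = 0.507/1.266 = 0.4003 kJ/s.
earthworms: E/h = 10/17 = 0.5882 kJ/s.
0.5882 > 0.4003, so adding earthworms raises the average — include it.

Yes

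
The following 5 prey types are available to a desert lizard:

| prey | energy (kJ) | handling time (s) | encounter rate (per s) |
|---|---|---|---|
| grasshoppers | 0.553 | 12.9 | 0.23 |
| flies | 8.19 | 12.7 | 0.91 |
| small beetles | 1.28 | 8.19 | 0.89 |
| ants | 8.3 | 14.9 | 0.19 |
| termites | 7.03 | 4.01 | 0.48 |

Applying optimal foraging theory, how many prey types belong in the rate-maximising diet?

1

E/h in descending order: termites 1.75, flies 0.645, ants 0.557, small beetles 0.156, grasshoppers 0.0429 kJ/s. The optimal diet is the largest prefix of this list for which every included type satisfies E_i/h_i > R on the types above it.
Rate on top 1: 1.154. flies: 0.645 < 1.154 → exclude; stop.
Optimal diet: termites — 1 of 5 types.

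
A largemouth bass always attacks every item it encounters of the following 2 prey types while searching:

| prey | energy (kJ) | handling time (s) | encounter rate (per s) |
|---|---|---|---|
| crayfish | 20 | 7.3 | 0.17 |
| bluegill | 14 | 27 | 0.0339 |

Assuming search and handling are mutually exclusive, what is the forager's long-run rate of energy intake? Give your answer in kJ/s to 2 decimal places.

R = Σλ_iE_i / (1 + Σλ_ih_i)
Numerator: 0.17×20 + 0.0339×14 = 3.875
Denominator: 1 + 0.17×7.3 + 0.0339×27 = 3.156
R = 3.875/3.156 = 1.228 kJ/s

1.23 kJ/s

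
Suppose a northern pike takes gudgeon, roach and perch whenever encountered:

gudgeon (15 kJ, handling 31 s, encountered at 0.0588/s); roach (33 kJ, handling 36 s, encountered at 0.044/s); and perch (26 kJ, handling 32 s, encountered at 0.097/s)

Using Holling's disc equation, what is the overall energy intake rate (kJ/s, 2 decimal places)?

0.65 kJ/s

R = (0.0588×15 + 0.044×33 + 0.097×26) / (1 + 0.0588×31 + 0.044×36 + 0.097×32) = 4.856/7.511 = 0.6465 kJ/s.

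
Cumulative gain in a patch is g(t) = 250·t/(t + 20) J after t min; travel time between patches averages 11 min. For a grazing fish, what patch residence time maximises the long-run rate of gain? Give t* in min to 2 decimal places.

Maximise g(t)/(T+t): set derivative to zero → g'(t)(T+t) = g(t).
g'(t) = 250·20/(t + 20)². Setting 250·20/(t+20)² = 250t/[(t+20)(11+t)] gives 20(11+t) = t(t+20), so t² = 20×11 = 220.
t* = √220 = 14.83 min.

14.83 min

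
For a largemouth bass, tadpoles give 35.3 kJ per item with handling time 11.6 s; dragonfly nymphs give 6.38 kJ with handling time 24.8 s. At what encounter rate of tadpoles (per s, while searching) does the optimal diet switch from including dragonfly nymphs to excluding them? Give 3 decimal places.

0.008 per s

The zero-one rule: include dragonfly nymphs iff E₂/h₂ > λE₁/(1+λh₁). Equality gives the switch point.
λE₁h₂ = E₂ + λE₂h₁ ⇒ λ = E₂/(E₁h₂ − E₂h₁) = 6.38/(875.4 − 74.01) = 0.007961 per s.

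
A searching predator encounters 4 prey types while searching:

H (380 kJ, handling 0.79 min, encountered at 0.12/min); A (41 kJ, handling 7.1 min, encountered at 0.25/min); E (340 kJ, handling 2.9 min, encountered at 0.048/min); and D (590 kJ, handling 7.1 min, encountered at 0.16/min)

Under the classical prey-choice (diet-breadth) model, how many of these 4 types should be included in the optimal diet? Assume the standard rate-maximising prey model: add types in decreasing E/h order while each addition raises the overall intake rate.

3

Profitabilities (E/h, kJ/min): H 481, E 117, D 83.1, A 5.77. Add prey in this order while the next type's profitability exceeds the intake rate on those already taken.
Rate on top 1: 41.65. E: 117 > 41.65 → include.
Rate on top 2: 50.18. D: 83.1 > 50.18 → include.
Rate on top 3: 65.96. A: 5.77 < 65.96 → exclude; stop.
Optimal diet: H, E, D — 3 of 4 types.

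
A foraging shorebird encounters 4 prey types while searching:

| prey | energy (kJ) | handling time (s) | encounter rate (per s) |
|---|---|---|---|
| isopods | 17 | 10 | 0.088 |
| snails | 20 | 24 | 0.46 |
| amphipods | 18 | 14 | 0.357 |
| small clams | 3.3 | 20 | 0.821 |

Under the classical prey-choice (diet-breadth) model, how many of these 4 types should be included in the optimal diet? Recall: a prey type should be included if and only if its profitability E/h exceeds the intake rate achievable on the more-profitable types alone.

2

Rank by E/h (kJ/s): isopods 1.7, amphipods 1.29, snails 0.833, small clams 0.165. Include each in turn until the next type's E/h falls below the running intake rate.
Rate on top 1: 0.7957. amphipods: 1.29 > 0.7957 → include.
Rate on top 2: 1.152. snails: 0.833 < 1.152 → exclude; stop.
Optimal diet: isopods, amphipods — 2 of 4 types.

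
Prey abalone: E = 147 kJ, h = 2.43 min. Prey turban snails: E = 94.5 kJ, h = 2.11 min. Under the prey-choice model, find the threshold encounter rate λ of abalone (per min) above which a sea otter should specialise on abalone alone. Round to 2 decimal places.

1.17 per min

At the threshold, the rate on abalone alone equals the profitability of turban snails: λ·147/(1 + λ·2.43) = 94.5/2.11 = 44.79.
Rearranging, λ(147 − 44.79×2.43) = 44.79, so λ = 44.79/38.17 = 1.173 per min.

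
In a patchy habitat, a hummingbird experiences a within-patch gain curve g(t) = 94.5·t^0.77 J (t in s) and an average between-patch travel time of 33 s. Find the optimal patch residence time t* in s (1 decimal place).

110.5 s

Maximise g(t)/(T+t): set derivative to zero → g'(t)(T+t) = g(t).
g'(t) = 0.77·94.5·t^-0.23. Setting 0.77·94.5·t^-0.23 = 94.5·t^0.77/(33+t) gives 0.77(33+t) = t, so 0.23·t = 0.77×33.
t* = 0.77×33/0.23 = 110.5 s.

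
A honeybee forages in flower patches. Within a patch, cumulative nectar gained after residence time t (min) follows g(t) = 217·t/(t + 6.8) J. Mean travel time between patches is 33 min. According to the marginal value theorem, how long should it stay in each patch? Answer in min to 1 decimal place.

Maximise g(t)/(T+t): set derivative to zero → g'(t)(T+t) = g(t).
g'(t) = 217·6.8/(t + 6.8)². Setting 217·6.8/(t+6.8)² = 217t/[(t+6.8)(33+t)] gives 6.8(33+t) = t(t+6.8), so t² = 6.8×33 = 224.4.
t* = √224.4 = 14.98 min.

15.0 min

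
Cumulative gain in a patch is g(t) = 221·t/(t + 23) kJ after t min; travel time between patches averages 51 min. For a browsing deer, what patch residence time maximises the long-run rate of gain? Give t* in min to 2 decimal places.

34.25 min

Maximise g(t)/(T+t): set derivative to zero → g'(t)(T+t) = g(t).
g'(t) = 221·23/(t + 23)². Setting 221·23/(t+23)² = 221t/[(t+23)(51+t)] gives 23(51+t) = t(t+23), so t² = 23×51 = 1173.
t* = √1173 = 34.25 min.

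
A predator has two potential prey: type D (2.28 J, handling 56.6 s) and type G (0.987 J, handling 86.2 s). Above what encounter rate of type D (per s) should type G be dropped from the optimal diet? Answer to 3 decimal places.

The zero-one rule: include type G iff E₂/h₂ > λE₁/(1+λh₁). Equality gives the switch point.
λE₁h₂ = E₂ + λE₂h₁ ⇒ λ = E₂/(E₁h₂ − E₂h₁) = 0.987/(196.5 − 55.86) = 0.007016 per s.

0.007 per s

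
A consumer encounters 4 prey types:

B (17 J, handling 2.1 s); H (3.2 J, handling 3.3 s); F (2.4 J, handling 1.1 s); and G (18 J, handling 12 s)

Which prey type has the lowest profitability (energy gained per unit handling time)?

Profitability E/h (J/s): B = 17/2.1 = 8.1, H = 3.2/3.3 = 0.97, F = 2.4/1.1 = 2.18, G = 18/12 = 1.5.
Ranked: B > F > G > H.

H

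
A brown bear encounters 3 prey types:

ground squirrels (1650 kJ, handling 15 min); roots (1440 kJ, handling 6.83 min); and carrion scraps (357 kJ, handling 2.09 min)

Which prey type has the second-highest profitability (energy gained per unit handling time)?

carrion scraps

In descending order of E/h:
roots: 1440/6.83 = 211 kJ/min
carrion scraps: 357/2.09 = 171 kJ/min
ground squirrels: 1650/15 = 110 kJ/min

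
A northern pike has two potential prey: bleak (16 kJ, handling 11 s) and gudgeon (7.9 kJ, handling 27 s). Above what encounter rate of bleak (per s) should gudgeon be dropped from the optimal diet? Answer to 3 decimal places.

0.023 per s

The zero-one rule: include gudgeon iff E₂/h₂ > λE₁/(1+λh₁). Equality gives the switch point.
λE₁h₂ = E₂ + λE₂h₁ ⇒ λ = E₂/(E₁h₂ − E₂h₁) = 7.9/(432 − 86.9) = 0.02289 per s.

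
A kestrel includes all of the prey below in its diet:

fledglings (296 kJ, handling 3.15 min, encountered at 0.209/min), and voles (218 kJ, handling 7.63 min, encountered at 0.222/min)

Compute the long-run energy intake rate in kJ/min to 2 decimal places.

32.89 kJ/min

R = Σλ_iE_i / (1 + Σλ_ih_i)
Numerator: 0.209×296 + 0.222×218 = 110.3
Denominator: 1 + 0.209×3.15 + 0.222×7.63 = 3.352
R = 110.3/3.352 = 32.89 kJ/min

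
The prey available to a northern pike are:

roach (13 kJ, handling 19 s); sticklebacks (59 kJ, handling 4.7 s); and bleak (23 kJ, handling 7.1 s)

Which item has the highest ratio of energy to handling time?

sticklebacks

In descending order of E/h:
sticklebacks: 59/4.7 = 12.6 kJ/s
bleak: 23/7.1 = 3.24 kJ/s
roach: 13/19 = 0.684 kJ/s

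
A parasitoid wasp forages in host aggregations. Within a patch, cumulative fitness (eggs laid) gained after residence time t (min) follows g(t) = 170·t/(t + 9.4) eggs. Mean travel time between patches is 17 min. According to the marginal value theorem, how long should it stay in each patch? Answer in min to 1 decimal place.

12.6 min

Optimal t* satisfies g'(t*) = g(t*)/(T + t*).
g'(t) = 170·9.4/(t + 9.4)². Setting 170·9.4/(t+9.4)² = 170t/[(t+9.4)(17+t)] gives 9.4(17+t) = t(t+9.4), so t² = 9.4×17 = 159.8.
t* = √159.8 = 12.64 min.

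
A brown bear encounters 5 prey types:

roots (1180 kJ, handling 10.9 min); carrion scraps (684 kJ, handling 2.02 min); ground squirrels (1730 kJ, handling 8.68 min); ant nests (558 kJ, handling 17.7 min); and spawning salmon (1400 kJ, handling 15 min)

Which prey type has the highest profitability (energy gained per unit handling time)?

Profitability E/h (kJ/min): roots = 1180/10.9 = 108, carrion scraps = 684/2.02 = 339, ground squirrels = 1730/8.68 = 199, ant nests = 558/17.7 = 31.5, spawning salmon = 1400/15 = 93.3.
Ranked: carrion scraps > ground squirrels > roots > spawning salmon > ant nests.

carrion scraps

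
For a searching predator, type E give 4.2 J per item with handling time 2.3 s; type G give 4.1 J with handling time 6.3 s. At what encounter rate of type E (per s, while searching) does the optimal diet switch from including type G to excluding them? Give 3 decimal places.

0.241 per s

Drop type G once their profitability E₂/h₂ falls below the rate achievable on type E alone: E₂/h₂ = λE₁/(1 + λh₁).
Solve for λ: λE₁h₂ = E₂(1 + λh₁) → λ(E₁h₂ − E₂h₁) = E₂ → λ = E₂/(E₁h₂ − E₂h₁).
λ = 4.1/(4.2×6.3 − 4.1×2.3) = 4.1/17.03 = 0.2408 per s.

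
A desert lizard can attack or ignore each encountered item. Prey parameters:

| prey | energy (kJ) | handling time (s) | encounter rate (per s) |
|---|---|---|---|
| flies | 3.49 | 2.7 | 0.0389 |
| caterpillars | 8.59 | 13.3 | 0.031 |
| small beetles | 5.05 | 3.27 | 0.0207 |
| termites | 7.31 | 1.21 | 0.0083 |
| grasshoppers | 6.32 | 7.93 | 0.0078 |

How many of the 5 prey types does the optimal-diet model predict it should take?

5

E/h in descending order: termites 6.04, small beetles 1.54, flies 1.29, grasshoppers 0.797, caterpillars 0.646 kJ/s. The optimal diet is the largest prefix of this list for which every included type satisfies E_i/h_i > R on the types above it.
Rate on top 1: 0.06007. small beetles: 1.54 > 0.06007 → include.
Rate on top 2: 0.1533. flies: 1.29 > 0.1533 → include.
Rate on top 3: 0.2545. grasshoppers: 0.797 > 0.2545 → include.
Rate on top 4: 0.2814. caterpillars: 0.646 > 0.2814 → include.
Optimal diet: termites, small beetles, flies, grasshoppers, caterpillars — 5 of 5 types.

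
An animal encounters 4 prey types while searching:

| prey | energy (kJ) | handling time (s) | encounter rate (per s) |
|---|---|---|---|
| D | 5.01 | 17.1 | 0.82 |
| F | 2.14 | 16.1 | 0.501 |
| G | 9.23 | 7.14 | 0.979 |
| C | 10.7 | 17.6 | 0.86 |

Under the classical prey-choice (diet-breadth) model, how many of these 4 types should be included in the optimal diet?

Rank by E/h (kJ/s): G 1.29, C 0.608, D 0.293, F 0.133. Include each in turn until the next type's E/h falls below the running intake rate.
Rate on top 1: 1.131. C: 0.608 < 1.131 → exclude; stop.
Optimal diet: G — 1 of 4 types.

1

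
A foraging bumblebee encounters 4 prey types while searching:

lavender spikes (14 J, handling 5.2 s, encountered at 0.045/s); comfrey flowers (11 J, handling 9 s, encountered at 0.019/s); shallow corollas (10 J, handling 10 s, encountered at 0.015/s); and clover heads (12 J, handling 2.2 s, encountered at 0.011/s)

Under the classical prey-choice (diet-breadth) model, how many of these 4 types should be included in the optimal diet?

4

Rank by E/h (J/s): clover heads 5.45, lavender spikes 2.69, comfrey flowers 1.22, shallow corollas 1. Include each in turn until the next type's E/h falls below the running intake rate.
Rate on top 1: 0.1289. lavender spikes: 2.69 > 0.1289 → include.
Rate on top 2: 0.6056. comfrey flowers: 1.22 > 0.6056 → include.
Rate on top 3: 0.6794. shallow corollas: 1 > 0.6794 → include.
Optimal diet: clover heads, lavender spikes, comfrey flowers, shallow corollas — 4 of 4 types.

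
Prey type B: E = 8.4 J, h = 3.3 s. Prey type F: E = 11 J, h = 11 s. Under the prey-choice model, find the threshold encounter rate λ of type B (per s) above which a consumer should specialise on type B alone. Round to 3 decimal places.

The zero-one rule: include type F iff E₂/h₂ > λE₁/(1+λh₁). Equality gives the switch point.
λE₁h₂ = E₂ + λE₂h₁ ⇒ λ = E₂/(E₁h₂ − E₂h₁) = 11/(92.4 − 36.3) = 0.1961 per s.

0.196 per s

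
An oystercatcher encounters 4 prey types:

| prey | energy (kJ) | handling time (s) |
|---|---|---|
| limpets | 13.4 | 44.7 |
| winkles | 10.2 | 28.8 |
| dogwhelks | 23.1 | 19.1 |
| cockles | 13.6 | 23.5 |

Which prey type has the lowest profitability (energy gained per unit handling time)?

In descending order of E/h:
dogwhelks: 23.1/19.1 = 1.21 kJ/s
cockles: 13.6/23.5 = 0.579 kJ/s
winkles: 10.2/28.8 = 0.354 kJ/s
limpets: 13.4/44.7 = 0.3 kJ/s

limpets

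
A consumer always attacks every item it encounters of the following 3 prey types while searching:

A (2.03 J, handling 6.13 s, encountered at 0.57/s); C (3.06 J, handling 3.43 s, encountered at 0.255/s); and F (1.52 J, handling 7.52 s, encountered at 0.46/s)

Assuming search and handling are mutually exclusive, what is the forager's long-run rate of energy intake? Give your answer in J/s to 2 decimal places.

0.30 J/s

Energy encountered per unit search time: 0.57×2.03 + 0.255×3.06 + 0.46×1.52 = 2.637 J/s.
Handling time per unit search time: 0.57×6.13 + 0.255×3.43 + 0.46×7.52 = 7.828.
Rate = 2.637/(1 + 7.828) = 0.2987 J/s.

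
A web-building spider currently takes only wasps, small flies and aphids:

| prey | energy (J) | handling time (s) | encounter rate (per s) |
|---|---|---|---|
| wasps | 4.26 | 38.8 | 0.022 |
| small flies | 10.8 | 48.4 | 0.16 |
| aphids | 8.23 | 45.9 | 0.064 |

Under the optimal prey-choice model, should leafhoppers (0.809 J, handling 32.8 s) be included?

Intake rate on the current diet: R = (0.022×4.26 + 0.16×10.8 + 0.064×8.23) / (1 + 0.022×38.8 + 0.16×48.4 + 0.064×45.9) = 2.348/12.54 = 0.1873 J/s.
Profitability of leafhoppers: 0.809/32.8 = 0.02466 J/s.
Since 0.02466 < R, time spent handling leafhoppers is better spent searching.

No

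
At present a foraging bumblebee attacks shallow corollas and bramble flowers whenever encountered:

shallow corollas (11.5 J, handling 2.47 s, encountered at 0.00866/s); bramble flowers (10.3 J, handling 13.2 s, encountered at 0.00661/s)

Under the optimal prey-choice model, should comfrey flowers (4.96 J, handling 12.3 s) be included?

Intake rate on the current diet: R = (0.00866×11.5 + 0.00661×10.3) / (1 + 0.00866×2.47 + 0.00661×13.2) = 0.1677/1.109 = 0.1512 J/s.
Profitability of comfrey flowers: 4.96/12.3 = 0.4033 J/s.
Since 0.4033 > R, including comfrey flowers increases the long-run rate.

Yes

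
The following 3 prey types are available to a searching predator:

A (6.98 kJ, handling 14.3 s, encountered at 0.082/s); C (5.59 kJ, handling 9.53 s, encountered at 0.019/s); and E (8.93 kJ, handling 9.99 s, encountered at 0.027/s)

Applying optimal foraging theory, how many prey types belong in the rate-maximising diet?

3

E/h in descending order: E 0.894, C 0.587, A 0.488 kJ/s. The optimal diet is the largest prefix of this list for which every included type satisfies E_i/h_i > R on the types above it.
Rate on top 1: 0.1899. C: 0.587 > 0.1899 → include.
Rate on top 2: 0.2394. A: 0.488 > 0.2394 → include.
Optimal diet: E, C, A — 3 of 3 types.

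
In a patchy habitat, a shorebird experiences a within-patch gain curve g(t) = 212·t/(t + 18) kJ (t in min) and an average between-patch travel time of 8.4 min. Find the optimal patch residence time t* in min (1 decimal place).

12.3 min

Maximise g(t)/(T+t): set derivative to zero → g'(t)(T+t) = g(t).
g'(t) = 212·18/(t + 18)². Setting 212·18/(t+18)² = 212t/[(t+18)(8.4+t)] gives 18(8.4+t) = t(t+18), so t² = 18×8.4 = 151.2.
t* = √151.2 = 12.3 min.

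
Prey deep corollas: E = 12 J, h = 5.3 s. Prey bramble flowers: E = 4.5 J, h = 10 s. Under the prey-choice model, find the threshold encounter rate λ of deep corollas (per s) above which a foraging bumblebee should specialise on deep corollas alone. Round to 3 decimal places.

Drop bramble flowers once their profitability E₂/h₂ falls below the rate achievable on deep corollas alone: E₂/h₂ = λE₁/(1 + λh₁).
Solve for λ: λE₁h₂ = E₂(1 + λh₁) → λ(E₁h₂ − E₂h₁) = E₂ → λ = E₂/(E₁h₂ − E₂h₁).
λ = 4.5/(12×10 − 4.5×5.3) = 4.5/96.15 = 0.0468 per s.

0.047 per s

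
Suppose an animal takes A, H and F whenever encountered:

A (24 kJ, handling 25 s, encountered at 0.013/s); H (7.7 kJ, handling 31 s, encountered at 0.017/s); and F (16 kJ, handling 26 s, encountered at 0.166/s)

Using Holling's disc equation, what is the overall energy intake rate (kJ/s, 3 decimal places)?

0.502 kJ/s

R = Σλ_iE_i / (1 + Σλ_ih_i)
Numerator: 0.013×24 + 0.017×7.7 + 0.166×16 = 3.099
Denominator: 1 + 0.013×25 + 0.017×31 + 0.166×26 = 6.168
R = 3.099/6.168 = 0.5024 kJ/s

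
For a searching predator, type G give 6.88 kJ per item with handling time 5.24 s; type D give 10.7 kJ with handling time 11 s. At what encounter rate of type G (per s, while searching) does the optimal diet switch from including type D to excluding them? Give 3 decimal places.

At the threshold, the rate on type G alone equals the profitability of type D: λ·6.88/(1 + λ·5.24) = 10.7/11 = 0.9727.
Rearranging, λ(6.88 − 0.9727×5.24) = 0.9727, so λ = 0.9727/1.783 = 0.5456 per s.

0.546 per s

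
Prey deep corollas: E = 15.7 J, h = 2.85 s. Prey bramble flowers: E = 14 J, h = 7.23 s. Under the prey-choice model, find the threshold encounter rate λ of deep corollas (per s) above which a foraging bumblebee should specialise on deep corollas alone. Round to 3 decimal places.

The zero-one rule: include bramble flowers iff E₂/h₂ > λE₁/(1+λh₁). Equality gives the switch point.
λE₁h₂ = E₂ + λE₂h₁ ⇒ λ = E₂/(E₁h₂ − E₂h₁) = 14/(113.5 − 39.9) = 0.1902 per s.

0.190 per s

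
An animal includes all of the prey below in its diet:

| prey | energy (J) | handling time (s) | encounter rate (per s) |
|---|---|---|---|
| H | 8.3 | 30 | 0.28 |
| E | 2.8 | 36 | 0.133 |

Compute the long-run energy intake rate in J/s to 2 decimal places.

0.19 J/s

Energy encountered per unit search time: 0.28×8.3 + 0.133×2.8 = 2.696 J/s.
Handling time per unit search time: 0.28×30 + 0.133×36 = 13.19.
Rate = 2.696/(1 + 13.19) = 0.19 J/s.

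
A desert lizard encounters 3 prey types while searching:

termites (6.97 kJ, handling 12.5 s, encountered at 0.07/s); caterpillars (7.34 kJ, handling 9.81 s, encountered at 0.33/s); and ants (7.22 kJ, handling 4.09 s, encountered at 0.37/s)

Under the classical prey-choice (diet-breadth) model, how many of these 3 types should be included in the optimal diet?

1

E/h in descending order: ants 1.77, caterpillars 0.748, termites 0.558 kJ/s. The optimal diet is the largest prefix of this list for which every included type satisfies E_i/h_i > R on the types above it.
Rate on top 1: 1.063. caterpillars: 0.748 < 1.063 → exclude; stop.
Optimal diet: ants — 1 of 3 types.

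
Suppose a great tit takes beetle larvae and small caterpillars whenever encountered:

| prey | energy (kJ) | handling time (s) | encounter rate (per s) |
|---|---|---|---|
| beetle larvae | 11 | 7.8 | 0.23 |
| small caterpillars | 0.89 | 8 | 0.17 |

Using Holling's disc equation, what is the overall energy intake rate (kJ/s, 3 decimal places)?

0.645 kJ/s

Energy encountered per unit search time: 0.23×11 + 0.17×0.89 = 2.681 kJ/s.
Handling time per unit search time: 0.23×7.8 + 0.17×8 = 3.154.
Rate = 2.681/(1 + 3.154) = 0.6455 kJ/s.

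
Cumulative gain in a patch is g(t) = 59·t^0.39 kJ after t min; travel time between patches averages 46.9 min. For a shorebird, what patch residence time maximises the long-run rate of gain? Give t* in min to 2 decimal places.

By the marginal value theorem, leave when the instantaneous gain rate g'(t) equals the habitat-wide average g(t)/(T + t).
g'(t) = 0.39·59·t^-0.61. Setting 0.39·59·t^-0.61 = 59·t^0.39/(46.9+t) gives 0.39(46.9+t) = t, so 0.61·t = 0.39×46.9.
t* = 0.39×46.9/0.61 = 29.99 min.

29.99 min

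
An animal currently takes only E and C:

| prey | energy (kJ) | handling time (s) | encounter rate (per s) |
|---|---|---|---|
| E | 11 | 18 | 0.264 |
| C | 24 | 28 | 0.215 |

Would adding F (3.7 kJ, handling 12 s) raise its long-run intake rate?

Intake rate on the current diet: R = (0.264×11 + 0.215×24) / (1 + 0.264×18 + 0.215×28) = 8.064/11.77 = 0.685 kJ/s.
Profitability of F: 3.7/12 = 0.3083 kJ/s.
Since 0.3083 < R, time spent handling F is better spent searching.

No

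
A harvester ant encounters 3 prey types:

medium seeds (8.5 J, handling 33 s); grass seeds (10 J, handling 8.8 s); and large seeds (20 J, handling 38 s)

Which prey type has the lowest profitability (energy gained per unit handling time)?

medium seeds

In descending order of E/h:
grass seeds: 10/8.8 = 1.14 J/s
large seeds: 20/38 = 0.526 J/s
medium seeds: 8.5/33 = 0.258 J/s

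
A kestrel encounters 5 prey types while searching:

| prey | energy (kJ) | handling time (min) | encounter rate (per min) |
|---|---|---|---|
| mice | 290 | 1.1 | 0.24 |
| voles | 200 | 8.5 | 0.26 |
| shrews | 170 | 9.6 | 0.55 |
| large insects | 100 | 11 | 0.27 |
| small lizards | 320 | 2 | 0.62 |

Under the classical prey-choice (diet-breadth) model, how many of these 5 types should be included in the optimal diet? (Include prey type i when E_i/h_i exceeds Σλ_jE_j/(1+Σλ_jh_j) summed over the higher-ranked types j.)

2

E/h in descending order: mice 264, small lizards 160, voles 23.5, shrews 17.7, large insects 9.09 kJ/min. The optimal diet is the largest prefix of this list for which every included type satisfies E_i/h_i > R on the types above it.
Rate on top 1: 55.06. small lizards: 160 > 55.06 → include.
Rate on top 2: 107. voles: 23.5 < 107 → exclude; stop.
Optimal diet: mice, small lizards — 2 of 5 types.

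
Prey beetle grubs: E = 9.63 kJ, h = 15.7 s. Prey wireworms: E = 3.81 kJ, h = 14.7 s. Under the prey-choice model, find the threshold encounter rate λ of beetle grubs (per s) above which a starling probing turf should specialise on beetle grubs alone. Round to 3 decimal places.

0.047 per s

Drop wireworms once their profitability E₂/h₂ falls below the rate achievable on beetle grubs alone: E₂/h₂ = λE₁/(1 + λh₁).
Solve for λ: λE₁h₂ = E₂(1 + λh₁) → λ(E₁h₂ − E₂h₁) = E₂ → λ = E₂/(E₁h₂ − E₂h₁).
λ = 3.81/(9.63×14.7 − 3.81×15.7) = 3.81/81.74 = 0.04661 per s.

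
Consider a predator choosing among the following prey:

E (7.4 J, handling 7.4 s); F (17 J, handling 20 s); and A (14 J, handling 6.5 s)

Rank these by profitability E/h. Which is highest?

Profitability E/h (J/s): E = 7.4/7.4 = 1, F = 17/20 = 0.85, A = 14/6.5 = 2.15.
Ranked: A > E > F.

A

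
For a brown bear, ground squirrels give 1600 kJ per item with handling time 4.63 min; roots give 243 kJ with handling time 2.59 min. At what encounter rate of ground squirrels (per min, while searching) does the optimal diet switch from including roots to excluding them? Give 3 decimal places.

The zero-one rule: include roots iff E₂/h₂ > λE₁/(1+λh₁). Equality gives the switch point.
λE₁h₂ = E₂ + λE₂h₁ ⇒ λ = E₂/(E₁h₂ − E₂h₁) = 243/(4144 − 1125) = 0.08049 per min.

0.080 per min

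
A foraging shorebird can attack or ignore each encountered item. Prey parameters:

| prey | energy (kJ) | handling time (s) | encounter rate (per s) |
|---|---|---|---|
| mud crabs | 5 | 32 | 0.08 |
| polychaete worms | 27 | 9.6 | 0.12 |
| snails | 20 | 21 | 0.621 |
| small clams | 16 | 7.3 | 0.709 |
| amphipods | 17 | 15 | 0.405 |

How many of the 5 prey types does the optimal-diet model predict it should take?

Rank by E/h (kJ/s): polychaete worms 2.81, small clams 2.19, amphipods 1.13, snails 0.952, mud crabs 0.156. Include each in turn until the next type's E/h falls below the running intake rate.
Rate on top 1: 1.506. small clams: 2.19 > 1.506 → include.
Rate on top 2: 1.99. amphipods: 1.13 < 1.99 → exclude; stop.
Optimal diet: polychaete worms, small clams — 2 of 5 types.

2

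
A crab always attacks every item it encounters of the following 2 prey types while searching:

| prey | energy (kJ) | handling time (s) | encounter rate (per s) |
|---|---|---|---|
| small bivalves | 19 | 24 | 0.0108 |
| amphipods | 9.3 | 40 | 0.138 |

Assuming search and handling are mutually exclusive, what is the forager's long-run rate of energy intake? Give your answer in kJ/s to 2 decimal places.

R = (0.0108×19 + 0.138×9.3) / (1 + 0.0108×24 + 0.138×40) = 1.489/6.779 = 0.2196 kJ/s.

0.22 kJ/s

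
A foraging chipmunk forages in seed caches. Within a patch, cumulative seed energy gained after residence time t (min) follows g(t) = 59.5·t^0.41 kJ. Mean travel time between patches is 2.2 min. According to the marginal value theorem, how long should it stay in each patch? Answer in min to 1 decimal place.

1.5 min

Optimal t* satisfies g'(t*) = g(t*)/(T + t*).
g'(t) = 0.41·59.5·t^-0.59. Setting 0.41·59.5·t^-0.59 = 59.5·t^0.41/(2.2+t) gives 0.41(2.2+t) = t, so 0.59·t = 0.41×2.2.
t* = 0.41×2.2/0.59 = 1.529 min.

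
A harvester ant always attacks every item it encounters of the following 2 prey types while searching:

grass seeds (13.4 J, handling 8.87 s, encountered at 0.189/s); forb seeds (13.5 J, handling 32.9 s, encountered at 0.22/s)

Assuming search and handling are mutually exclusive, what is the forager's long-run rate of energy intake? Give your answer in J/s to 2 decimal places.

0.56 J/s

Energy encountered per unit search time: 0.189×13.4 + 0.22×13.5 = 5.503 J/s.
Handling time per unit search time: 0.189×8.87 + 0.22×32.9 = 8.914.
Rate = 5.503/(1 + 8.914) = 0.555 J/s.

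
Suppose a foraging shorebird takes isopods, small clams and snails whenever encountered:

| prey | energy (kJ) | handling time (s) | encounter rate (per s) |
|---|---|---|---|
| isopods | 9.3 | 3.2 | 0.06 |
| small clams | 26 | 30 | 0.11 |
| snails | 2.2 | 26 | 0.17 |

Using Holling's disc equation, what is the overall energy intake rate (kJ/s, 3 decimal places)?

0.425 kJ/s

R = (0.06×9.3 + 0.11×26 + 0.17×2.2) / (1 + 0.06×3.2 + 0.11×30 + 0.17×26) = 3.792/8.912 = 0.4255 kJ/s.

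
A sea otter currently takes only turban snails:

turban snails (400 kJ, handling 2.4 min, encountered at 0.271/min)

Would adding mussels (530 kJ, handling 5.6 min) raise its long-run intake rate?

On turban snails alone, R = ΣλE/(1+Σλh) = 108.4/1.65 = 65.68 kJ/min.
mussels: E/h = 530/5.6 = 94.64 kJ/min.
Since 94.64 > R, including mussels increases the long-run rate.

Yes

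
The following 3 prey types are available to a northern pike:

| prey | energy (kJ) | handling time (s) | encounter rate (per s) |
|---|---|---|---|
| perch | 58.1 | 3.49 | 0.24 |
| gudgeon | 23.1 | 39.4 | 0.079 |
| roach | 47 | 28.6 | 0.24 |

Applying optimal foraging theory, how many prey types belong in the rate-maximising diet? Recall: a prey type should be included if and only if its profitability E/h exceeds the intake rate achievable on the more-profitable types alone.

Profitabilities (E/h, kJ/s): perch 16.6, roach 1.64, gudgeon 0.586. Add prey in this order while the next type's profitability exceeds the intake rate on those already taken.
Rate on top 1: 7.588. roach: 1.64 < 7.588 → exclude; stop.
Optimal diet: perch — 1 of 3 types.

1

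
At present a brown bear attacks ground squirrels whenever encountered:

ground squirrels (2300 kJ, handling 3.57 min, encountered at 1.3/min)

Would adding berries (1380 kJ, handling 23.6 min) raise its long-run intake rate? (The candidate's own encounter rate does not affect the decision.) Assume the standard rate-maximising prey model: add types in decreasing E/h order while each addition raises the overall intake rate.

Current rate: (1.3×2300)/(1 + 1.3×3.57) = 530 kJ/min.
berries: E/h = 1380/23.6 = 58.47 kJ/min.
58.47 < 530, so adding berries would lower the average — exclude it.

No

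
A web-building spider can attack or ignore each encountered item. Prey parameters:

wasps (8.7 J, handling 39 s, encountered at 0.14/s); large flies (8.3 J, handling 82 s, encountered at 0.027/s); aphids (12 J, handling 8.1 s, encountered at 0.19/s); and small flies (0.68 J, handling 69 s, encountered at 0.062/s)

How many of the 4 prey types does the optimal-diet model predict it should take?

Rank by E/h (J/s): aphids 1.48, wasps 0.223, large flies 0.101, small flies 0.00986. Include each in turn until the next type's E/h falls below the running intake rate.
Rate on top 1: 0.898. wasps: 0.223 < 0.898 → exclude; stop.
Optimal diet: aphids — 1 of 4 types.

1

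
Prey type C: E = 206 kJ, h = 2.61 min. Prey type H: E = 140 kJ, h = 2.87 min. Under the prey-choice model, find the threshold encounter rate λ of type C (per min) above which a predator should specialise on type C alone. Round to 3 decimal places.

0.620 per min

Drop type H once their profitability E₂/h₂ falls below the rate achievable on type C alone: E₂/h₂ = λE₁/(1 + λh₁).
Solve for λ: λE₁h₂ = E₂(1 + λh₁) → λ(E₁h₂ − E₂h₁) = E₂ → λ = E₂/(E₁h₂ − E₂h₁).
λ = 140/(206×2.87 − 140×2.61) = 140/225.8 = 0.62 per min.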